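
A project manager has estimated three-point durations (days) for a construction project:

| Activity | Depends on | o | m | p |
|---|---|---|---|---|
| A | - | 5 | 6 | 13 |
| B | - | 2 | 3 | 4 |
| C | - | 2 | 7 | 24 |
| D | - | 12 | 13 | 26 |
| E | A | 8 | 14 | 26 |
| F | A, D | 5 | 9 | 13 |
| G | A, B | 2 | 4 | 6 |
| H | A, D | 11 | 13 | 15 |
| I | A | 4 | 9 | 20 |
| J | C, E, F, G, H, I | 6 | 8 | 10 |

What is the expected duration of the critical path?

36 days

te_A = (5 + 4·6 + 13)/6 = 42/6 = 7
te_B = (2 + 4·3 + 4)/6 = 18/6 = 3
te_C = (2 + 4·7 + 24)/6 = 54/6 = 9
te_D = (12 + 4·13 + 26)/6 = 90/6 = 15
te_E = (8 + 4·14 + 26)/6 = 90/6 = 15
te_F = (5 + 4·9 + 13)/6 = 54/6 = 9
te_G = (2 + 4·4 + 6)/6 = 24/6 = 4
te_H = (11 + 4·13 + 15)/6 = 78/6 = 13
te_I = (4 + 4·9 + 20)/6 = 60/6 = 10
te_J = (6 + 4·8 + 10)/6 = 48/6 = 8

Forward pass:
ES_A = 0; EF_A = 7
ES_B = 0; EF_B = 3
ES_C = 0; EF_C = 9
ES_D = 0; EF_D = 15
ES_E = 7; EF_E = 7+15 = 22
ES_F = max(EF_A=7, EF_D=15) = 15; EF_F = 15+9 = 24
ES_G = max(EF_A=7, EF_B=3) = 7; EF_G = 7+4 = 11
ES_H = max(EF_A=7, EF_D=15) = 15; EF_H = 15+13 = 28
ES_I = 7; EF_I = 7+10 = 17
ES_J = max(EF_C=9, EF_E=22, EF_F=24, EF_G=11, EF_H=28, EF_I=17) = 28; EF_J = 28+8 = 36
Expected project duration μ = 36 days. Critical path: D → H → J.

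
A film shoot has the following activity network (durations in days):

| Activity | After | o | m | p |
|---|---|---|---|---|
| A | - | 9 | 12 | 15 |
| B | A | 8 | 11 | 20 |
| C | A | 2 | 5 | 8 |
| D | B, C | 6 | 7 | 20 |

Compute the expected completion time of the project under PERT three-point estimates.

33 days

te_A = (9 + 4·12 + 15)/6 = 72/6 = 12
te_B = (8 + 4·11 + 20)/6 = 72/6 = 12
te_C = (2 + 4·5 + 8)/6 = 30/6 = 5
te_D = (6 + 4·7 + 20)/6 = 54/6 = 9

Forward pass:
ES_A = 0; EF_A = 12
ES_B = 12; EF_B = 12+12 = 24
ES_C = 12; EF_C = 12+5 = 17
ES_D = max(EF_B=24, EF_C=17) = 24; EF_D = 24+9 = 33
Expected project duration μ = 33 days. Critical path: A → B → D.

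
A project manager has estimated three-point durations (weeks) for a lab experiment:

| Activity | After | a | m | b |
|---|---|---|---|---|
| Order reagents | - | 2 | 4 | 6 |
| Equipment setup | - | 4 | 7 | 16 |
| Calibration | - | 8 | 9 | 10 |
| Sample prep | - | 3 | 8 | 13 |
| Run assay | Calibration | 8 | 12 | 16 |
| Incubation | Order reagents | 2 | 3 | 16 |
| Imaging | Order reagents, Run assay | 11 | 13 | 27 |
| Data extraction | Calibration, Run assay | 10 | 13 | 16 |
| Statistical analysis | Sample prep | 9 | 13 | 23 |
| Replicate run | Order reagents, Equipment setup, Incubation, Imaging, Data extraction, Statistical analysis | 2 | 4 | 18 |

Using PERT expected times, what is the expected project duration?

te_Order reagents = (2 + 4·4 + 6)/6 = 24/6 = 4
te_Equipment setup = (4 + 4·7 + 16)/6 = 48/6 = 8
te_Calibration = (8 + 4·9 + 10)/6 = 54/6 = 9
te_Sample prep = (3 + 4·8 + 13)/6 = 48/6 = 8
te_Run assay = (8 + 4·12 + 16)/6 = 72/6 = 12
te_Incubation = (2 + 4·3 + 16)/6 = 30/6 = 5
te_Imaging = (11 + 4·13 + 27)/6 = 90/6 = 15
te_Data extraction = (10 + 4·13 + 16)/6 = 78/6 = 13
te_Statistical analysis = (9 + 4·13 + 23)/6 = 84/6 = 14
te_Replicate run = (2 + 4·4 + 18)/6 = 36/6 = 6

Forward pass:
ES_Order reagents = 0; EF_Order reagents = 4
ES_Equipment setup = 0; EF_Equipment setup = 8
ES_Calibration = 0; EF_Calibration = 9
ES_Sample prep = 0; EF_Sample prep = 8
ES_Run assay = 9; EF_Run assay = 9+12 = 21
ES_Incubation = 4; EF_Incubation = 4+5 = 9
ES_Imaging = max(EF_Order reagents=4, EF_Run assay=21) = 21; EF_Imaging = 21+15 = 36
ES_Data extraction = max(EF_Calibration=9, EF_Run assay=21) = 21; EF_Data extraction = 21+13 = 34
ES_Statistical analysis = 8; EF_Statistical analysis = 8+14 = 22
ES_Replicate run = max(EF_Order reagents=4, EF_Equipment setup=8, EF_Incubation=9, EF_Imaging=36, EF_Data extraction=34, EF_Statistical analysis=22) = 36; EF_Replicate run = 36+6 = 42
Expected project duration μ = 42 weeks. Critical path: Calibration → Run assay → Imaging → Replicate run.

42 weeks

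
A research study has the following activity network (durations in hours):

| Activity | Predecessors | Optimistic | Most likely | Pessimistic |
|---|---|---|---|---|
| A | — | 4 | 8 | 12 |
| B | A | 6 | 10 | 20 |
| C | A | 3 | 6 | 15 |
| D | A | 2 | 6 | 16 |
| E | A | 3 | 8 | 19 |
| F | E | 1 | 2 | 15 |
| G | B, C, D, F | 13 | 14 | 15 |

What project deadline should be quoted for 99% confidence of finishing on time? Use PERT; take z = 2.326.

te_A = (4 + 4·8 + 12)/6 = 48/6 = 8; σ²_A = ((12−4)/6)² = 1.778
te_B = (6 + 4·10 + 20)/6 = 66/6 = 11; σ²_B = ((20−6)/6)² = 5.444
te_C = (3 + 4·6 + 15)/6 = 42/6 = 7; σ²_C = ((15−3)/6)² = 4.000
te_D = (2 + 4·6 + 16)/6 = 42/6 = 7; σ²_D = ((16−2)/6)² = 5.444
te_E = (3 + 4·8 + 19)/6 = 54/6 = 9; σ²_E = ((19−3)/6)² = 7.111
te_F = (1 + 4·2 + 15)/6 = 24/6 = 4; σ²_F = ((15−1)/6)² = 5.444
te_G = (13 + 4·14 + 15)/6 = 84/6 = 14; σ²_G = ((15−13)/6)² = 0.111

Forward pass:
ES_A = 0; EF_A = 8
ES_B = 8; EF_B = 8+11 = 19
ES_C = 8; EF_C = 8+7 = 15
ES_D = 8; EF_D = 8+7 = 15
ES_E = 8; EF_E = 8+9 = 17
ES_F = 17; EF_F = 17+4 = 21
ES_G = max(EF_B=19, EF_C=15, EF_D=15, EF_F=21) = 21; EF_G = 21+14 = 35
Expected project duration μ = 35 hours. Critical path: A → E → F → G.

Variance along critical path = 1.778 + 7.111 + 5.444 + 0.111 = 14.444; σ = 3.801 hours.
D = μ + z·σ = 35 + 2.326·3.801 = 43.8 hours

43.8 hours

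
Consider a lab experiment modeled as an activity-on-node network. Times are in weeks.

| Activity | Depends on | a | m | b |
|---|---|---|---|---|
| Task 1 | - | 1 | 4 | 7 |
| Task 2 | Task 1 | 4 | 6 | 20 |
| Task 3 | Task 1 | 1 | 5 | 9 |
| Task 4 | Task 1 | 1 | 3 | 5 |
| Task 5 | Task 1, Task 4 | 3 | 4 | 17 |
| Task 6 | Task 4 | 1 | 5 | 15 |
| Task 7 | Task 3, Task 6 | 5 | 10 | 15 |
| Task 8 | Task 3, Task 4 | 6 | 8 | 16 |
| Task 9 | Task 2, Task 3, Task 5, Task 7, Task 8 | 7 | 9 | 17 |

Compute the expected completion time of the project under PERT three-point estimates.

te_Task 1 = (1 + 4·4 + 7)/6 = 24/6 = 4
te_Task 2 = (4 + 4·6 + 20)/6 = 48/6 = 8
te_Task 3 = (1 + 4·5 + 9)/6 = 30/6 = 5
te_Task 4 = (1 + 4·3 + 5)/6 = 18/6 = 3
te_Task 5 = (3 + 4·4 + 17)/6 = 36/6 = 6
te_Task 6 = (1 + 4·5 + 15)/6 = 36/6 = 6
te_Task 7 = (5 + 4·10 + 15)/6 = 60/6 = 10
te_Task 8 = (6 + 4·8 + 16)/6 = 54/6 = 9
te_Task 9 = (7 + 4·9 + 17)/6 = 60/6 = 10

Forward pass:
ES_Task 1 = 0; EF_Task 1 = 4
ES_Task 2 = 4; EF_Task 2 = 4+8 = 12
ES_Task 3 = 4; EF_Task 3 = 4+5 = 9
ES_Task 4 = 4; EF_Task 4 = 4+3 = 7
ES_Task 5 = max(EF_Task 1=4, EF_Task 4=7) = 7; EF_Task 5 = 7+6 = 13
ES_Task 6 = 7; EF_Task 6 = 7+6 = 13
ES_Task 7 = max(EF_Task 3=9, EF_Task 6=13) = 13; EF_Task 7 = 13+10 = 23
ES_Task 8 = max(EF_Task 3=9, EF_Task 4=7) = 9; EF_Task 8 = 9+9 = 18
ES_Task 9 = max(EF_Task 2=12, EF_Task 3=9, EF_Task 5=13, EF_Task 7=23, EF_Task 8=18) = 23; EF_Task 9 = 23+10 = 33
Expected project duration μ = 33 weeks. Critical path: Task 1 → Task 4 → Task 6 → Task 7 → Task 9.

33 weeks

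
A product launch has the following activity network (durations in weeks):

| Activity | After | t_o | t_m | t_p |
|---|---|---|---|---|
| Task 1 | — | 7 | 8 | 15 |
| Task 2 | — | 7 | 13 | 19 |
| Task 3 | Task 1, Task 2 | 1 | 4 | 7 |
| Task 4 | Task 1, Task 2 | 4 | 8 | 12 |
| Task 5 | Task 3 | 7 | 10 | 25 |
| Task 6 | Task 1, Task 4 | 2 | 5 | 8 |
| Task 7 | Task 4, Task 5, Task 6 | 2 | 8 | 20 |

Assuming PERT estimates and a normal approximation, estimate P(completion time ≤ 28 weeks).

te_Task 1 = (7 + 4·8 + 15)/6 = 54/6 = 9; σ²_Task 1 = ((15−7)/6)² = 1.778
te_Task 2 = (7 + 4·13 + 19)/6 = 78/6 = 13; σ²_Task 2 = ((19−7)/6)² = 4.000
te_Task 3 = (1 + 4·4 + 7)/6 = 24/6 = 4; σ²_Task 3 = ((7−1)/6)² = 1.000
te_Task 4 = (4 + 4·8 + 12)/6 = 48/6 = 8; σ²_Task 4 = ((12−4)/6)² = 1.778
te_Task 5 = (7 + 4·10 + 25)/6 = 72/6 = 12; σ²_Task 5 = ((25−7)/6)² = 9.000
te_Task 6 = (2 + 4·5 + 8)/6 = 30/6 = 5; σ²_Task 6 = ((8−2)/6)² = 1.000
te_Task 7 = (2 + 4·8 + 20)/6 = 54/6 = 9; σ²_Task 7 = ((20−2)/6)² = 9.000

Forward pass:
ES_Task 1 = 0; EF_Task 1 = 9
ES_Task 2 = 0; EF_Task 2 = 13
ES_Task 3 = max(EF_Task 1=9, EF_Task 2=13) = 13; EF_Task 3 = 13+4 = 17
ES_Task 4 = max(EF_Task 1=9, EF_Task 2=13) = 13; EF_Task 4 = 13+8 = 21
ES_Task 5 = 17; EF_Task 5 = 17+12 = 29
ES_Task 6 = max(EF_Task 1=9, EF_Task 4=21) = 21; EF_Task 6 = 21+5 = 26
ES_Task 7 = max(EF_Task 4=21, EF_Task 5=29, EF_Task 6=26) = 29; EF_Task 7 = 29+9 = 38
Expected project duration μ = 38 weeks. Critical path: Task 2 → Task 3 → Task 5 → Task 7.

Variance along critical path = 4.000 + 1.000 + 9.000 + 9.000 = 23.000; σ = √23.000 = 4.796 weeks.
Z = (28 − 38) / 4.796 = -2.085
P(T ≤ 28) = Φ(-2.085) ≈ 0.019

0.019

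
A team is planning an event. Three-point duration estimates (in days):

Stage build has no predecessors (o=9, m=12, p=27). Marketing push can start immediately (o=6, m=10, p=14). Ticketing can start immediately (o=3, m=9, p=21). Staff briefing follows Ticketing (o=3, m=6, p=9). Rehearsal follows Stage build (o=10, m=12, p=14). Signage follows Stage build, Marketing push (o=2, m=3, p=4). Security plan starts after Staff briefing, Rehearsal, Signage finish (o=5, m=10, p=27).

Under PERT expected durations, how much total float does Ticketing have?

10 days

te_Stage build = (9 + 4·12 + 27)/6 = 84/6 = 14
te_Marketing push = (6 + 4·10 + 14)/6 = 60/6 = 10
te_Ticketing = (3 + 4·9 + 21)/6 = 60/6 = 10
te_Staff briefing = (3 + 4·6 + 9)/6 = 36/6 = 6
te_Rehearsal = (10 + 4·12 + 14)/6 = 72/6 = 12
te_Signage = (2 + 4·3 + 4)/6 = 18/6 = 3
te_Security plan = (5 + 4·10 + 27)/6 = 72/6 = 12

Forward pass:
ES_Stage build = 0; EF_Stage build = 14
ES_Marketing push = 0; EF_Marketing push = 10
ES_Ticketing = 0; EF_Ticketing = 10
ES_Staff briefing = 10; EF_Staff briefing = 10+6 = 16
ES_Rehearsal = 14; EF_Rehearsal = 14+12 = 26
ES_Signage = max(EF_Stage build=14, EF_Marketing push=10) = 14; EF_Signage = 14+3 = 17
ES_Security plan = max(EF_Staff briefing=16, EF_Rehearsal=26, EF_Signage=17) = 26; EF_Security plan = 26+12 = 38
Expected project duration μ = 38 days. Critical path: Stage build → Rehearsal → Security plan.

Backward pass:
LF_Security plan = 38; LS_Security plan = 38−12 = 26
LF_Signage = LS_Security plan = 26; LS_Signage = 26−3 = 23
LF_Rehearsal = LS_Security plan = 26; LS_Rehearsal = 26−12 = 14
LF_Staff briefing = LS_Security plan = 26; LS_Staff briefing = 26−6 = 20
LF_Ticketing = LS_Staff briefing = 20; LS_Ticketing = 20−10 = 10
LF_Marketing push = LS_Signage = 23; LS_Marketing push = 23−10 = 13
LF_Stage build = min(LS_Rehearsal=14, LS_Signage=23) = 14; LS_Stage build = 14−14 = 0
Slack_Ticketing = LS_Ticketing − ES_Ticketing = 10 − 0 = 10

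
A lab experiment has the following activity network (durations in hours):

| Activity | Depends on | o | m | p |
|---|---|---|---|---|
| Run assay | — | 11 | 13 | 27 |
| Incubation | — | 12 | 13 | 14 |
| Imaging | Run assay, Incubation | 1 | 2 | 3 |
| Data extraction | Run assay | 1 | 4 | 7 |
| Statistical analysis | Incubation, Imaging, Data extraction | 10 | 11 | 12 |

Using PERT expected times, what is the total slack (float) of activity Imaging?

2 hours

te_Run assay = (11 + 4·13 + 27)/6 = 90/6 = 15
te_Incubation = (12 + 4·13 + 14)/6 = 78/6 = 13
te_Imaging = (1 + 4·2 + 3)/6 = 12/6 = 2
te_Data extraction = (1 + 4·4 + 7)/6 = 24/6 = 4
te_Statistical analysis = (10 + 4·11 + 12)/6 = 66/6 = 11

Forward pass:
ES_Run assay = 0; EF_Run assay = 15
ES_Incubation = 0; EF_Incubation = 13
ES_Imaging = max(EF_Run assay=15, EF_Incubation=13) = 15; EF_Imaging = 15+2 = 17
ES_Data extraction = 15; EF_Data extraction = 15+4 = 19
ES_Statistical analysis = max(EF_Incubation=13, EF_Imaging=17, EF_Data extraction=19) = 19; EF_Statistical analysis = 19+11 = 30
Expected project duration μ = 30 hours. Critical path: Run assay → Data extraction → Statistical analysis.

Backward pass:
LF_Statistical analysis = 30; LS_Statistical analysis = 30−11 = 19
LF_Data extraction = LS_Statistical analysis = 19; LS_Data extraction = 19−4 = 15
LF_Imaging = LS_Statistical analysis = 19; LS_Imaging = 19−2 = 17
LF_Incubation = min(LS_Imaging=17, LS_Statistical analysis=19) = 17; LS_Incubation = 17−13 = 4
LF_Run assay = min(LS_Imaging=17, LS_Data extraction=15) = 15; LS_Run assay = 15−15 = 0
Slack_Imaging = LS_Imaging − ES_Imaging = 17 − 15 = 2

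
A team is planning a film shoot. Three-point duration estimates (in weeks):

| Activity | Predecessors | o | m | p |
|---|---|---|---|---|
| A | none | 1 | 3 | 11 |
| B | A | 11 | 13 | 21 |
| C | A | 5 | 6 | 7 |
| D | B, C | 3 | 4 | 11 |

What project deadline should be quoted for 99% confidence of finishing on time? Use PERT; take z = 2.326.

29.3 weeks

te_A = (1 + 4·3 + 11)/6 = 24/6 = 4; σ²_A = ((11−1)/6)² = 2.778
te_B = (11 + 4·13 + 21)/6 = 84/6 = 14; σ²_B = ((21−11)/6)² = 2.778
te_C = (5 + 4·6 + 7)/6 = 36/6 = 6; σ²_C = ((7−5)/6)² = 0.111
te_D = (3 + 4·4 + 11)/6 = 30/6 = 5; σ²_D = ((11−3)/6)² = 1.778

Forward pass:
ES_A = 0; EF_A = 4
ES_B = 4; EF_B = 4+14 = 18
ES_C = 4; EF_C = 4+6 = 10
ES_D = max(EF_B=18, EF_C=10) = 18; EF_D = 18+5 = 23
Expected project duration μ = 23 weeks. Critical path: A → B → D.

Variance along critical path = 2.778 + 2.778 + 1.778 = 7.333; σ = 2.708 weeks.
D = μ + z·σ = 23 + 2.326·2.708 = 29.3 weeks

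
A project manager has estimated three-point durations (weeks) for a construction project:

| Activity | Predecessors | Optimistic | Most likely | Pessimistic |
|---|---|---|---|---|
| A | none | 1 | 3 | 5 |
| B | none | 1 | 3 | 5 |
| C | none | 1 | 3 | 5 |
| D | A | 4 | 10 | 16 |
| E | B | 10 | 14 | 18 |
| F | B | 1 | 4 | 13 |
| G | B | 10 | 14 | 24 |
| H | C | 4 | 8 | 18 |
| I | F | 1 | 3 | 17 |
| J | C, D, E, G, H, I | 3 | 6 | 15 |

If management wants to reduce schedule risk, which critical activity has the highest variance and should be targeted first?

G

te_A = (1 + 4·3 + 5)/6 = 18/6 = 3; σ²_A = ((5−1)/6)² = 0.444
te_B = (1 + 4·3 + 5)/6 = 18/6 = 3; σ²_B = ((5−1)/6)² = 0.444
te_C = (1 + 4·3 + 5)/6 = 18/6 = 3; σ²_C = ((5−1)/6)² = 0.444
te_D = (4 + 4·10 + 16)/6 = 60/6 = 10; σ²_D = ((16−4)/6)² = 4.000
te_E = (10 + 4·14 + 18)/6 = 84/6 = 14; σ²_E = ((18−10)/6)² = 1.778
te_F = (1 + 4·4 + 13)/6 = 30/6 = 5; σ²_F = ((13−1)/6)² = 4.000
te_G = (10 + 4·14 + 24)/6 = 90/6 = 15; σ²_G = ((24−10)/6)² = 5.444
te_H = (4 + 4·8 + 18)/6 = 54/6 = 9; σ²_H = ((18−4)/6)² = 5.444
te_I = (1 + 4·3 + 17)/6 = 30/6 = 5; σ²_I = ((17−1)/6)² = 7.111
te_J = (3 + 4·6 + 15)/6 = 42/6 = 7; σ²_J = ((15−3)/6)² = 4.000

Forward pass:
ES_A = 0; EF_A = 3
ES_B = 0; EF_B = 3
ES_C = 0; EF_C = 3
ES_D = 3; EF_D = 3+10 = 13
ES_E = 3; EF_E = 3+14 = 17
ES_F = 3; EF_F = 3+5 = 8
ES_G = 3; EF_G = 3+15 = 18
ES_H = 3; EF_H = 3+9 = 12
ES_I = 8; EF_I = 8+5 = 13
ES_J = max(EF_C=3, EF_D=13, EF_E=17, EF_G=18, EF_H=12, EF_I=13) = 18; EF_J = 18+7 = 25
Expected project duration μ = 25 weeks. Critical path: B → G → J.

Variances on critical path: σ²_B=0.444, σ²_G=5.444, σ²_J=4.000.
Largest is σ²_G = 5.444.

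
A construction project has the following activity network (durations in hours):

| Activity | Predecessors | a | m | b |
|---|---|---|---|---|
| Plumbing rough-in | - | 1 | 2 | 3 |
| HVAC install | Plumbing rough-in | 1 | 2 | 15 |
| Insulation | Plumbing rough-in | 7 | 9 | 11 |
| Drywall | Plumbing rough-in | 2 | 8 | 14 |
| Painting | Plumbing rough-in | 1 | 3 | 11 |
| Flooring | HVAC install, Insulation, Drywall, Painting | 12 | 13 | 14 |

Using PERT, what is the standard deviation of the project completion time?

0.82 hours

te_Plumbing rough-in = (1 + 4·2 + 3)/6 = 12/6 = 2; σ²_Plumbing rough-in = ((3−1)/6)² = 0.111
te_HVAC install = (1 + 4·2 + 15)/6 = 24/6 = 4; σ²_HVAC install = ((15−1)/6)² = 5.444
te_Insulation = (7 + 4·9 + 11)/6 = 54/6 = 9; σ²_Insulation = ((11−7)/6)² = 0.444
te_Drywall = (2 + 4·8 + 14)/6 = 48/6 = 8; σ²_Drywall = ((14−2)/6)² = 4.000
te_Painting = (1 + 4·3 + 11)/6 = 24/6 = 4; σ²_Painting = ((11−1)/6)² = 2.778
te_Flooring = (12 + 4·13 + 14)/6 = 78/6 = 13; σ²_Flooring = ((14−12)/6)² = 0.111

Forward pass:
ES_Plumbing rough-in = 0; EF_Plumbing rough-in = 2
ES_HVAC install = 2; EF_HVAC install = 2+4 = 6
ES_Insulation = 2; EF_Insulation = 2+9 = 11
ES_Drywall = 2; EF_Drywall = 2+8 = 10
ES_Painting = 2; EF_Painting = 2+4 = 6
ES_Flooring = max(EF_HVAC install=6, EF_Insulation=11, EF_Drywall=10, EF_Painting=6) = 11; EF_Flooring = 11+13 = 24
Expected project duration μ = 24 hours. Critical path: Plumbing rough-in → Insulation → Flooring.

Variance along critical path = 0.111 + 0.444 + 0.111 = 0.667
σ = √0.667 = 0.816 hours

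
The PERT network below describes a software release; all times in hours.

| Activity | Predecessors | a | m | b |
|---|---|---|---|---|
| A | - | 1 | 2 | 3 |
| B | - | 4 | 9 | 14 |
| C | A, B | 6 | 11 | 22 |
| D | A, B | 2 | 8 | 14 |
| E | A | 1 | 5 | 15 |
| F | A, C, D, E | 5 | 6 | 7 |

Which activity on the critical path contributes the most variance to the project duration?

C

te_A = (1 + 4·2 + 3)/6 = 12/6 = 2; σ²_A = ((3−1)/6)² = 0.111
te_B = (4 + 4·9 + 14)/6 = 54/6 = 9; σ²_B = ((14−4)/6)² = 2.778
te_C = (6 + 4·11 + 22)/6 = 72/6 = 12; σ²_C = ((22−6)/6)² = 7.111
te_D = (2 + 4·8 + 14)/6 = 48/6 = 8; σ²_D = ((14−2)/6)² = 4.000
te_E = (1 + 4·5 + 15)/6 = 36/6 = 6; σ²_E = ((15−1)/6)² = 5.444
te_F = (5 + 4·6 + 7)/6 = 36/6 = 6; σ²_F = ((7−5)/6)² = 0.111

Forward pass:
ES_A = 0; EF_A = 2
ES_B = 0; EF_B = 9
ES_C = max(EF_A=2, EF_B=9) = 9; EF_C = 9+12 = 21
ES_D = max(EF_A=2, EF_B=9) = 9; EF_D = 9+8 = 17
ES_E = 2; EF_E = 2+6 = 8
ES_F = max(EF_A=2, EF_C=21, EF_D=17, EF_E=8) = 21; EF_F = 21+6 = 27
Expected project duration μ = 27 hours. Critical path: B → C → F.

Variances on critical path: σ²_B=2.778, σ²_C=7.111, σ²_F=0.111.
Largest is σ²_C = 7.111.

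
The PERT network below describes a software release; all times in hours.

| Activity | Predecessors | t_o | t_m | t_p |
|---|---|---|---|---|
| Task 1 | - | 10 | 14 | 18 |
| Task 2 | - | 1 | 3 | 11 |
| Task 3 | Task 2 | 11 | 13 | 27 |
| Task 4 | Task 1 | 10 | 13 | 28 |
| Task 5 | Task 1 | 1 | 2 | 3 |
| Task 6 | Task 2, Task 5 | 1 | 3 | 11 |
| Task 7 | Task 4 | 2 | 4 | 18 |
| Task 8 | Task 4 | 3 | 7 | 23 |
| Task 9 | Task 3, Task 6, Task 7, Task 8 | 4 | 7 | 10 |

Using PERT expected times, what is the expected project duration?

te_Task 1 = (10 + 4·14 + 18)/6 = 84/6 = 14
te_Task 2 = (1 + 4·3 + 11)/6 = 24/6 = 4
te_Task 3 = (11 + 4·13 + 27)/6 = 90/6 = 15
te_Task 4 = (10 + 4·13 + 28)/6 = 90/6 = 15
te_Task 5 = (1 + 4·2 + 3)/6 = 12/6 = 2
te_Task 6 = (1 + 4·3 + 11)/6 = 24/6 = 4
te_Task 7 = (2 + 4·4 + 18)/6 = 36/6 = 6
te_Task 8 = (3 + 4·7 + 23)/6 = 54/6 = 9
te_Task 9 = (4 + 4·7 + 10)/6 = 42/6 = 7

Forward pass:
ES_Task 1 = 0; EF_Task 1 = 14
ES_Task 2 = 0; EF_Task 2 = 4
ES_Task 3 = 4; EF_Task 3 = 4+15 = 19
ES_Task 4 = 14; EF_Task 4 = 14+15 = 29
ES_Task 5 = 14; EF_Task 5 = 14+2 = 16
ES_Task 6 = max(EF_Task 2=4, EF_Task 5=16) = 16; EF_Task 6 = 16+4 = 20
ES_Task 7 = 29; EF_Task 7 = 29+6 = 35
ES_Task 8 = 29; EF_Task 8 = 29+9 = 38
ES_Task 9 = max(EF_Task 3=19, EF_Task 6=20, EF_Task 7=35, EF_Task 8=38) = 38; EF_Task 9 = 38+7 = 45
Expected project duration μ = 45 hours. Critical path: Task 1 → Task 4 → Task 8 → Task 9.

45 hours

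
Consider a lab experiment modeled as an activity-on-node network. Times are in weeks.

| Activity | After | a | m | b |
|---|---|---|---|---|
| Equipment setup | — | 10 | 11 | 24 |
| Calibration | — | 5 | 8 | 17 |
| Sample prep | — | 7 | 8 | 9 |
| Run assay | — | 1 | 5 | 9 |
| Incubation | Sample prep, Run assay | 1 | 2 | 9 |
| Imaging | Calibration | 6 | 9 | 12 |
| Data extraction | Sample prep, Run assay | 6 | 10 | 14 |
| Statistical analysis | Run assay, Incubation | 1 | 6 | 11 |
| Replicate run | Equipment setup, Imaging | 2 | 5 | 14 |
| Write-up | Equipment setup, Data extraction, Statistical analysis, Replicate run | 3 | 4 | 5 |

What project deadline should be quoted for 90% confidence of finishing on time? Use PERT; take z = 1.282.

te_Equipment setup = (10 + 4·11 + 24)/6 = 78/6 = 13; σ²_Equipment setup = ((24−10)/6)² = 5.444
te_Calibration = (5 + 4·8 + 17)/6 = 54/6 = 9; σ²_Calibration = ((17−5)/6)² = 4.000
te_Sample prep = (7 + 4·8 + 9)/6 = 48/6 = 8; σ²_Sample prep = ((9−7)/6)² = 0.111
te_Run assay = (1 + 4·5 + 9)/6 = 30/6 = 5; σ²_Run assay = ((9−1)/6)² = 1.778
te_Incubation = (1 + 4·2 + 9)/6 = 18/6 = 3; σ²_Incubation = ((9−1)/6)² = 1.778
te_Imaging = (6 + 4·9 + 12)/6 = 54/6 = 9; σ²_Imaging = ((12−6)/6)² = 1.000
te_Data extraction = (6 + 4·10 + 14)/6 = 60/6 = 10; σ²_Data extraction = ((14−6)/6)² = 1.778
te_Statistical analysis = (1 + 4·6 + 11)/6 = 36/6 = 6; σ²_Statistical analysis = ((11−1)/6)² = 2.778
te_Replicate run = (2 + 4·5 + 14)/6 = 36/6 = 6; σ²_Replicate run = ((14−2)/6)² = 4.000
te_Write-up = (3 + 4·4 + 5)/6 = 24/6 = 4; σ²_Write-up = ((5−3)/6)² = 0.111

Forward pass:
ES_Equipment setup = 0; EF_Equipment setup = 13
ES_Calibration = 0; EF_Calibration = 9
ES_Sample prep = 0; EF_Sample prep = 8
ES_Run assay = 0; EF_Run assay = 5
ES_Incubation = max(EF_Sample prep=8, EF_Run assay=5) = 8; EF_Incubation = 8+3 = 11
ES_Imaging = 9; EF_Imaging = 9+9 = 18
ES_Data extraction = max(EF_Sample prep=8, EF_Run assay=5) = 8; EF_Data extraction = 8+10 = 18
ES_Statistical analysis = max(EF_Run assay=5, EF_Incubation=11) = 11; EF_Statistical analysis = 11+6 = 17
ES_Replicate run = max(EF_Equipment setup=13, EF_Imaging=18) = 18; EF_Replicate run = 18+6 = 24
ES_Write-up = max(EF_Equipment setup=13, EF_Data extraction=18, EF_Statistical analysis=17, EF_Replicate run=24) = 24; EF_Write-up = 24+4 = 28
Expected project duration μ = 28 weeks. Critical path: Calibration → Imaging → Replicate run → Write-up.

Variance along critical path = 4.000 + 1.000 + 4.000 + 0.111 = 9.111; σ = 3.018 weeks.
D = μ + z·σ = 28 + 1.282·3.018 = 31.9 weeks

31.9 weeks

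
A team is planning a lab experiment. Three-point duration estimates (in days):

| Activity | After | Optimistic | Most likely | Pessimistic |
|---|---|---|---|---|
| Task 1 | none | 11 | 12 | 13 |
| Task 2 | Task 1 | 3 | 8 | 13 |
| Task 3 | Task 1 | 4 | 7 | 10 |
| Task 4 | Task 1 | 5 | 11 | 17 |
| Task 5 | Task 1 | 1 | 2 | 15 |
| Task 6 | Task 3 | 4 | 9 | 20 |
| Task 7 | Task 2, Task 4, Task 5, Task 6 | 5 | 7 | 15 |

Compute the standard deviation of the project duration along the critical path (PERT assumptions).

3.32 days

te_Task 1 = (11 + 4·12 + 13)/6 = 72/6 = 12; σ²_Task 1 = ((13−11)/6)² = 0.111
te_Task 2 = (3 + 4·8 + 13)/6 = 48/6 = 8; σ²_Task 2 = ((13−3)/6)² = 2.778
te_Task 3 = (4 + 4·7 + 10)/6 = 42/6 = 7; σ²_Task 3 = ((10−4)/6)² = 1.000
te_Task 4 = (5 + 4·11 + 17)/6 = 66/6 = 11; σ²_Task 4 = ((17−5)/6)² = 4.000
te_Task 5 = (1 + 4·2 + 15)/6 = 24/6 = 4; σ²_Task 5 = ((15−1)/6)² = 5.444
te_Task 6 = (4 + 4·9 + 20)/6 = 60/6 = 10; σ²_Task 6 = ((20−4)/6)² = 7.111
te_Task 7 = (5 + 4·7 + 15)/6 = 48/6 = 8; σ²_Task 7 = ((15−5)/6)² = 2.778

Forward pass:
ES_Task 1 = 0; EF_Task 1 = 12
ES_Task 2 = 12; EF_Task 2 = 12+8 = 20
ES_Task 3 = 12; EF_Task 3 = 12+7 = 19
ES_Task 4 = 12; EF_Task 4 = 12+11 = 23
ES_Task 5 = 12; EF_Task 5 = 12+4 = 16
ES_Task 6 = 19; EF_Task 6 = 19+10 = 29
ES_Task 7 = max(EF_Task 2=20, EF_Task 4=23, EF_Task 5=16, EF_Task 6=29) = 29; EF_Task 7 = 29+8 = 37
Expected project duration μ = 37 days. Critical path: Task 1 → Task 3 → Task 6 → Task 7.

Variance along critical path = 0.111 + 1.000 + 7.111 + 2.778 = 11.000
σ = √11.000 = 3.317 days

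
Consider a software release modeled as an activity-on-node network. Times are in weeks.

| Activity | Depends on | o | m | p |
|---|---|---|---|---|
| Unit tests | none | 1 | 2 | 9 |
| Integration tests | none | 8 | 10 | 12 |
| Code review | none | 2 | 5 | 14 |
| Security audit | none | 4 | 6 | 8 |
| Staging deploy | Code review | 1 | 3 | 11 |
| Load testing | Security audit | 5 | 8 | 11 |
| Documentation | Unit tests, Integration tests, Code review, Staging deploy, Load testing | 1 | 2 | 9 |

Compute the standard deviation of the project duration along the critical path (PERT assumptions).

1.80 weeks

te_Unit tests = (1 + 4·2 + 9)/6 = 18/6 = 3; σ²_Unit tests = ((9−1)/6)² = 1.778
te_Integration tests = (8 + 4·10 + 12)/6 = 60/6 = 10; σ²_Integration tests = ((12−8)/6)² = 0.444
te_Code review = (2 + 4·5 + 14)/6 = 36/6 = 6; σ²_Code review = ((14−2)/6)² = 4.000
te_Security audit = (4 + 4·6 + 8)/6 = 36/6 = 6; σ²_Security audit = ((8−4)/6)² = 0.444
te_Staging deploy = (1 + 4·3 + 11)/6 = 24/6 = 4; σ²_Staging deploy = ((11−1)/6)² = 2.778
te_Load testing = (5 + 4·8 + 11)/6 = 48/6 = 8; σ²_Load testing = ((11−5)/6)² = 1.000
te_Documentation = (1 + 4·2 + 9)/6 = 18/6 = 3; σ²_Documentation = ((9−1)/6)² = 1.778

Forward pass:
ES_Unit tests = 0; EF_Unit tests = 3
ES_Integration tests = 0; EF_Integration tests = 10
ES_Code review = 0; EF_Code review = 6
ES_Security audit = 0; EF_Security audit = 6
ES_Staging deploy = 6; EF_Staging deploy = 6+4 = 10
ES_Load testing = 6; EF_Load testing = 6+8 = 14
ES_Documentation = max(EF_Unit tests=3, EF_Integration tests=10, EF_Code review=6, EF_Staging deploy=10, EF_Load testing=14) = 14; EF_Documentation = 14+3 = 17
Expected project duration μ = 17 weeks. Critical path: Security audit → Load testing → Documentation.

Variance along critical path = 0.444 + 1.000 + 1.778 = 3.222
σ = √3.222 = 1.795 weeks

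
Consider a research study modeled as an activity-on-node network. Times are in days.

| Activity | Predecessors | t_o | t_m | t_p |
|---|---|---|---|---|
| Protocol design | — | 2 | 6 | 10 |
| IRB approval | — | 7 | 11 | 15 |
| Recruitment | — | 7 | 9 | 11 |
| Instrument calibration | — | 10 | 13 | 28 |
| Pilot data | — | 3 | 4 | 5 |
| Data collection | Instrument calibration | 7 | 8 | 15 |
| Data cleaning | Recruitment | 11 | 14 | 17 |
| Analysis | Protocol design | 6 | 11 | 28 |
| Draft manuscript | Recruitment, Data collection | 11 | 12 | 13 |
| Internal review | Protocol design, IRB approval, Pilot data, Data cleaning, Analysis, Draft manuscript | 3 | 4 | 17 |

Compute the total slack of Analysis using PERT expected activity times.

te_Protocol design = (2 + 4·6 + 10)/6 = 36/6 = 6
te_IRB approval = (7 + 4·11 + 15)/6 = 66/6 = 11
te_Recruitment = (7 + 4·9 + 11)/6 = 54/6 = 9
te_Instrument calibration = (10 + 4·13 + 28)/6 = 90/6 = 15
te_Pilot data = (3 + 4·4 + 5)/6 = 24/6 = 4
te_Data collection = (7 + 4·8 + 15)/6 = 54/6 = 9
te_Data cleaning = (11 + 4·14 + 17)/6 = 84/6 = 14
te_Analysis = (6 + 4·11 + 28)/6 = 78/6 = 13
te_Draft manuscript = (11 + 4·12 + 13)/6 = 72/6 = 12
te_Internal review = (3 + 4·4 + 17)/6 = 36/6 = 6

Forward pass:
ES_Protocol design = 0; EF_Protocol design = 6
ES_IRB approval = 0; EF_IRB approval = 11
ES_Recruitment = 0; EF_Recruitment = 9
ES_Instrument calibration = 0; EF_Instrument calibration = 15
ES_Pilot data = 0; EF_Pilot data = 4
ES_Data collection = 15; EF_Data collection = 15+9 = 24
ES_Data cleaning = 9; EF_Data cleaning = 9+14 = 23
ES_Analysis = 6; EF_Analysis = 6+13 = 19
ES_Draft manuscript = max(EF_Recruitment=9, EF_Data collection=24) = 24; EF_Draft manuscript = 24+12 = 36
ES_Internal review = max(EF_Protocol design=6, EF_IRB approval=11, EF_Pilot data=4, EF_Data cleaning=23, EF_Analysis=19, EF_Draft manuscript=36) = 36; EF_Internal review = 36+6 = 42
Expected project duration μ = 42 days. Critical path: Instrument calibration → Data collection → Draft manuscript → Internal review.

Backward pass:
LF_Internal review = 42; LS_Internal review = 42−6 = 36
LF_Draft manuscript = LS_Internal review = 36; LS_Draft manuscript = 36−12 = 24
LF_Analysis = LS_Internal review = 36; LS_Analysis = 36−13 = 23
LF_Data cleaning = LS_Internal review = 36; LS_Data cleaning = 36−14 = 22
LF_Data collection = LS_Draft manuscript = 24; LS_Data collection = 24−9 = 15
LF_Pilot data = LS_Internal review = 36; LS_Pilot data = 36−4 = 32
LF_Instrument calibration = LS_Data collection = 15; LS_Instrument calibration = 15−15 = 0
LF_Recruitment = min(LS_Data cleaning=22, LS_Draft manuscript=24) = 22; LS_Recruitment = 22−9 = 13
LF_IRB approval = LS_Internal review = 36; LS_IRB approval = 36−11 = 25
LF_Protocol design = min(LS_Analysis=23, LS_Internal review=36) = 23; LS_Protocol design = 23−6 = 17
Slack_Analysis = LS_Analysis − ES_Analysis = 23 − 6 = 17

17 days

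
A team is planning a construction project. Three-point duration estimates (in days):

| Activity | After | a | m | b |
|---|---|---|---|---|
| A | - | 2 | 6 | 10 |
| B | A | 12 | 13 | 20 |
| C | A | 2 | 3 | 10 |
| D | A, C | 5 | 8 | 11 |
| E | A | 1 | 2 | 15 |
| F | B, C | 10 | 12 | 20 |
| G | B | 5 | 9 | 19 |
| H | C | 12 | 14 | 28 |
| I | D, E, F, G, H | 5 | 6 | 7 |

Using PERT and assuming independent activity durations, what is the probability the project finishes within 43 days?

te_A = (2 + 4·6 + 10)/6 = 36/6 = 6; σ²_A = ((10−2)/6)² = 1.778
te_B = (12 + 4·13 + 20)/6 = 84/6 = 14; σ²_B = ((20−12)/6)² = 1.778
te_C = (2 + 4·3 + 10)/6 = 24/6 = 4; σ²_C = ((10−2)/6)² = 1.778
te_D = (5 + 4·8 + 11)/6 = 48/6 = 8; σ²_D = ((11−5)/6)² = 1.000
te_E = (1 + 4·2 + 15)/6 = 24/6 = 4; σ²_E = ((15−1)/6)² = 5.444
te_F = (10 + 4·12 + 20)/6 = 78/6 = 13; σ²_F = ((20−10)/6)² = 2.778
te_G = (5 + 4·9 + 19)/6 = 60/6 = 10; σ²_G = ((19−5)/6)² = 5.444
te_H = (12 + 4·14 + 28)/6 = 96/6 = 16; σ²_H = ((28−12)/6)² = 7.111
te_I = (5 + 4·6 + 7)/6 = 36/6 = 6; σ²_I = ((7−5)/6)² = 0.111

Forward pass:
ES_A = 0; EF_A = 6
ES_B = 6; EF_B = 6+14 = 20
ES_C = 6; EF_C = 6+4 = 10
ES_D = max(EF_A=6, EF_C=10) = 10; EF_D = 10+8 = 18
ES_E = 6; EF_E = 6+4 = 10
ES_F = max(EF_B=20, EF_C=10) = 20; EF_F = 20+13 = 33
ES_G = 20; EF_G = 20+10 = 30
ES_H = 10; EF_H = 10+16 = 26
ES_I = max(EF_D=18, EF_E=10, EF_F=33, EF_G=30, EF_H=26) = 33; EF_I = 33+6 = 39
Expected project duration μ = 39 days. Critical path: A → B → F → I.

Variance along critical path = 1.778 + 1.778 + 2.778 + 0.111 = 6.444; σ = √6.444 = 2.539 days.
Z = (43 − 39) / 2.539 = 1.576
P(T ≤ 43) = Φ(1.576) ≈ 0.942

0.942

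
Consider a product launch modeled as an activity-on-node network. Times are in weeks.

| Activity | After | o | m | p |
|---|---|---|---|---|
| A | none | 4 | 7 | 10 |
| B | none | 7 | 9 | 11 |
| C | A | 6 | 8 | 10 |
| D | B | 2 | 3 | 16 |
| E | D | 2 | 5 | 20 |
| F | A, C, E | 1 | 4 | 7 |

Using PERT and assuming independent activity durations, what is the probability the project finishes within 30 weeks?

te_A = (4 + 4·7 + 10)/6 = 42/6 = 7; σ²_A = ((10−4)/6)² = 1.000
te_B = (7 + 4·9 + 11)/6 = 54/6 = 9; σ²_B = ((11−7)/6)² = 0.444
te_C = (6 + 4·8 + 10)/6 = 48/6 = 8; σ²_C = ((10−6)/6)² = 0.444
te_D = (2 + 4·3 + 16)/6 = 30/6 = 5; σ²_D = ((16−2)/6)² = 5.444
te_E = (2 + 4·5 + 20)/6 = 42/6 = 7; σ²_E = ((20−2)/6)² = 9.000
te_F = (1 + 4·4 + 7)/6 = 24/6 = 4; σ²_F = ((7−1)/6)² = 1.000

Forward pass:
ES_A = 0; EF_A = 7
ES_B = 0; EF_B = 9
ES_C = 7; EF_C = 7+8 = 15
ES_D = 9; EF_D = 9+5 = 14
ES_E = 14; EF_E = 14+7 = 21
ES_F = max(EF_A=7, EF_C=15, EF_E=21) = 21; EF_F = 21+4 = 25
Expected project duration μ = 25 weeks. Critical path: B → D → E → F.

Variance along critical path = 0.444 + 5.444 + 9.000 + 1.000 = 15.889; σ = √15.889 = 3.986 weeks.
Z = (30 − 25) / 3.986 = 1.254
P(T ≤ 30) = Φ(1.254) ≈ 0.895

0.895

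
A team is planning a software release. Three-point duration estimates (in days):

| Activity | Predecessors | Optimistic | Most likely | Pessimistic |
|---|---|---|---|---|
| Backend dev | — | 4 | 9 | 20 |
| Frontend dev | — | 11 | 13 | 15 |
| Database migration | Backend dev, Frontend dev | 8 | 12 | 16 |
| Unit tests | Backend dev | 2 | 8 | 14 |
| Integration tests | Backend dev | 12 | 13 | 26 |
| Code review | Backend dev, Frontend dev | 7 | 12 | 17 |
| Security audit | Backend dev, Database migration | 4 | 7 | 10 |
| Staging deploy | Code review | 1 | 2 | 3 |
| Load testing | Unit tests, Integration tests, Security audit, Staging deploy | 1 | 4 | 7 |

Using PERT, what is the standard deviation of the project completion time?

2.05 days

te_Backend dev = (4 + 4·9 + 20)/6 = 60/6 = 10; σ²_Backend dev = ((20−4)/6)² = 7.111
te_Frontend dev = (11 + 4·13 + 15)/6 = 78/6 = 13; σ²_Frontend dev = ((15−11)/6)² = 0.444
te_Database migration = (8 + 4·12 + 16)/6 = 72/6 = 12; σ²_Database migration = ((16−8)/6)² = 1.778
te_Unit tests = (2 + 4·8 + 14)/6 = 48/6 = 8; σ²_Unit tests = ((14−2)/6)² = 4.000
te_Integration tests = (12 + 4·13 + 26)/6 = 90/6 = 15; σ²_Integration tests = ((26−12)/6)² = 5.444
te_Code review = (7 + 4·12 + 17)/6 = 72/6 = 12; σ²_Code review = ((17−7)/6)² = 2.778
te_Security audit = (4 + 4·7 + 10)/6 = 42/6 = 7; σ²_Security audit = ((10−4)/6)² = 1.000
te_Staging deploy = (1 + 4·2 + 3)/6 = 12/6 = 2; σ²_Staging deploy = ((3−1)/6)² = 0.111
te_Load testing = (1 + 4·4 + 7)/6 = 24/6 = 4; σ²_Load testing = ((7−1)/6)² = 1.000

Forward pass:
ES_Backend dev = 0; EF_Backend dev = 10
ES_Frontend dev = 0; EF_Frontend dev = 13
ES_Database migration = max(EF_Backend dev=10, EF_Frontend dev=13) = 13; EF_Database migration = 13+12 = 25
ES_Unit tests = 10; EF_Unit tests = 10+8 = 18
ES_Integration tests = 10; EF_Integration tests = 10+15 = 25
ES_Code review = max(EF_Backend dev=10, EF_Frontend dev=13) = 13; EF_Code review = 13+12 = 25
ES_Security audit = max(EF_Backend dev=10, EF_Database migration=25) = 25; EF_Security audit = 25+7 = 32
ES_Staging deploy = 25; EF_Staging deploy = 25+2 = 27
ES_Load testing = max(EF_Unit tests=18, EF_Integration tests=25, EF_Security audit=32, EF_Staging deploy=27) = 32; EF_Load testing = 32+4 = 36
Expected project duration μ = 36 days. Critical path: Frontend dev → Database migration → Security audit → Load testing.

Variance along critical path = 0.444 + 1.778 + 1.000 + 1.000 = 4.222
σ = √4.222 = 2.055 days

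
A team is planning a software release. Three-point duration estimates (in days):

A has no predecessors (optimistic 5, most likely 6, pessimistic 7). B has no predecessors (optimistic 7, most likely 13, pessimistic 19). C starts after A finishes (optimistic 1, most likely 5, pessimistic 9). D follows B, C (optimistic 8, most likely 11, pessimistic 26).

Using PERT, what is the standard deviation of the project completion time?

te_A = (5 + 4·6 + 7)/6 = 36/6 = 6; σ²_A = ((7−5)/6)² = 0.111
te_B = (7 + 4·13 + 19)/6 = 78/6 = 13; σ²_B = ((19−7)/6)² = 4.000
te_C = (1 + 4·5 + 9)/6 = 30/6 = 5; σ²_C = ((9−1)/6)² = 1.778
te_D = (8 + 4·11 + 26)/6 = 78/6 = 13; σ²_D = ((26−8)/6)² = 9.000

Forward pass:
ES_A = 0; EF_A = 6
ES_B = 0; EF_B = 13
ES_C = 6; EF_C = 6+5 = 11
ES_D = max(EF_B=13, EF_C=11) = 13; EF_D = 13+13 = 26
Expected project duration μ = 26 days. Critical path: B → D.

Variance along critical path = 4.000 + 9.000 = 13.000
σ = √13.000 = 3.606 days

3.61 days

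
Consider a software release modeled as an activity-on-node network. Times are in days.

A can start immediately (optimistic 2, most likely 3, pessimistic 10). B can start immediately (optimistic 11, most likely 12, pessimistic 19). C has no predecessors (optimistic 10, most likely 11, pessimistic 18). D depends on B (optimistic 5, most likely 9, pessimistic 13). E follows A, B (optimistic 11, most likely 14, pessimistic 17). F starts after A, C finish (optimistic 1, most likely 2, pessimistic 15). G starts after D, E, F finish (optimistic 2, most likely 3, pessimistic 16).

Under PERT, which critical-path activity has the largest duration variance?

G

te_A = (2 + 4·3 + 10)/6 = 24/6 = 4; σ²_A = ((10−2)/6)² = 1.778
te_B = (11 + 4·12 + 19)/6 = 78/6 = 13; σ²_B = ((19−11)/6)² = 1.778
te_C = (10 + 4·11 + 18)/6 = 72/6 = 12; σ²_C = ((18−10)/6)² = 1.778
te_D = (5 + 4·9 + 13)/6 = 54/6 = 9; σ²_D = ((13−5)/6)² = 1.778
te_E = (11 + 4·14 + 17)/6 = 84/6 = 14; σ²_E = ((17−11)/6)² = 1.000
te_F = (1 + 4·2 + 15)/6 = 24/6 = 4; σ²_F = ((15−1)/6)² = 5.444
te_G = (2 + 4·3 + 16)/6 = 30/6 = 5; σ²_G = ((16−2)/6)² = 5.444

Forward pass:
ES_A = 0; EF_A = 4
ES_B = 0; EF_B = 13
ES_C = 0; EF_C = 12
ES_D = 13; EF_D = 13+9 = 22
ES_E = max(EF_A=4, EF_B=13) = 13; EF_E = 13+14 = 27
ES_F = max(EF_A=4, EF_C=12) = 12; EF_F = 12+4 = 16
ES_G = max(EF_D=22, EF_E=27, EF_F=16) = 27; EF_G = 27+5 = 32
Expected project duration μ = 32 days. Critical path: B → E → G.

Variances on critical path: σ²_B=1.778, σ²_E=1.000, σ²_G=5.444.
Largest is σ²_G = 5.444.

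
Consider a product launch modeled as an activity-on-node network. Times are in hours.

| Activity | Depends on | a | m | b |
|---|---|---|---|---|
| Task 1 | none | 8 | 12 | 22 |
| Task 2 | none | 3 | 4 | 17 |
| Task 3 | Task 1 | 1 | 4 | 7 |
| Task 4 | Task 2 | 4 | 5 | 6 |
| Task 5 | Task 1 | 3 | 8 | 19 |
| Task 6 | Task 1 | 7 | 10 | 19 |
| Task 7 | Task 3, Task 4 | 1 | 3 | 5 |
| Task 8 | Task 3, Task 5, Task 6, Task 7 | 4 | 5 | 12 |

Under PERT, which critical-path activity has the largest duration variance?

te_Task 1 = (8 + 4·12 + 22)/6 = 78/6 = 13; σ²_Task 1 = ((22−8)/6)² = 5.444
te_Task 2 = (3 + 4·4 + 17)/6 = 36/6 = 6; σ²_Task 2 = ((17−3)/6)² = 5.444
te_Task 3 = (1 + 4·4 + 7)/6 = 24/6 = 4; σ²_Task 3 = ((7−1)/6)² = 1.000
te_Task 4 = (4 + 4·5 + 6)/6 = 30/6 = 5; σ²_Task 4 = ((6−4)/6)² = 0.111
te_Task 5 = (3 + 4·8 + 19)/6 = 54/6 = 9; σ²_Task 5 = ((19−3)/6)² = 7.111
te_Task 6 = (7 + 4·10 + 19)/6 = 66/6 = 11; σ²_Task 6 = ((19−7)/6)² = 4.000
te_Task 7 = (1 + 4·3 + 5)/6 = 18/6 = 3; σ²_Task 7 = ((5−1)/6)² = 0.444
te_Task 8 = (4 + 4·5 + 12)/6 = 36/6 = 6; σ²_Task 8 = ((12−4)/6)² = 1.778

Forward pass:
ES_Task 1 = 0; EF_Task 1 = 13
ES_Task 2 = 0; EF_Task 2 = 6
ES_Task 3 = 13; EF_Task 3 = 13+4 = 17
ES_Task 4 = 6; EF_Task 4 = 6+5 = 11
ES_Task 5 = 13; EF_Task 5 = 13+9 = 22
ES_Task 6 = 13; EF_Task 6 = 13+11 = 24
ES_Task 7 = max(EF_Task 3=17, EF_Task 4=11) = 17; EF_Task 7 = 17+3 = 20
ES_Task 8 = max(EF_Task 3=17, EF_Task 5=22, EF_Task 6=24, EF_Task 7=20) = 24; EF_Task 8 = 24+6 = 30
Expected project duration μ = 30 hours. Critical path: Task 1 → Task 6 → Task 8.

Variances on critical path: σ²_Task 1=5.444, σ²_Task 6=4.000, σ²_Task 8=1.778.
Largest is σ²_Task 1 = 5.444.

Task 1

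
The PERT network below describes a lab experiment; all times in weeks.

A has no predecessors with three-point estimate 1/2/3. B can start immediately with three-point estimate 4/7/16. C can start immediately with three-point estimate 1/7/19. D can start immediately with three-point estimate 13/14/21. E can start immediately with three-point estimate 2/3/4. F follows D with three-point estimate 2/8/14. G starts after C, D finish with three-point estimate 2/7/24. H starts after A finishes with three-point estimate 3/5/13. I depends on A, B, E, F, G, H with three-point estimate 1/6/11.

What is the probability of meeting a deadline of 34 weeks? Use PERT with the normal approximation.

te_A = (1 + 4·2 + 3)/6 = 12/6 = 2; σ²_A = ((3−1)/6)² = 0.111
te_B = (4 + 4·7 + 16)/6 = 48/6 = 8; σ²_B = ((16−4)/6)² = 4.000
te_C = (1 + 4·7 + 19)/6 = 48/6 = 8; σ²_C = ((19−1)/6)² = 9.000
te_D = (13 + 4·14 + 21)/6 = 90/6 = 15; σ²_D = ((21−13)/6)² = 1.778
te_E = (2 + 4·3 + 4)/6 = 18/6 = 3; σ²_E = ((4−2)/6)² = 0.111
te_F = (2 + 4·8 + 14)/6 = 48/6 = 8; σ²_F = ((14−2)/6)² = 4.000
te_G = (2 + 4·7 + 24)/6 = 54/6 = 9; σ²_G = ((24−2)/6)² = 13.444
te_H = (3 + 4·5 + 13)/6 = 36/6 = 6; σ²_H = ((13−3)/6)² = 2.778
te_I = (1 + 4·6 + 11)/6 = 36/6 = 6; σ²_I = ((11−1)/6)² = 2.778

Forward pass:
ES_A = 0; EF_A = 2
ES_B = 0; EF_B = 8
ES_C = 0; EF_C = 8
ES_D = 0; EF_D = 15
ES_E = 0; EF_E = 3
ES_F = 15; EF_F = 15+8 = 23
ES_G = max(EF_C=8, EF_D=15) = 15; EF_G = 15+9 = 24
ES_H = 2; EF_H = 2+6 = 8
ES_I = max(EF_A=2, EF_B=8, EF_E=3, EF_F=23, EF_G=24, EF_H=8) = 24; EF_I = 24+6 = 30
Expected project duration μ = 30 weeks. Critical path: D → G → I.

Variance along critical path = 1.778 + 13.444 + 2.778 = 18.000; σ = √18.000 = 4.243 weeks.
Z = (34 − 30) / 4.243 = 0.943
P(T ≤ 34) = Φ(0.943) ≈ 0.827

0.827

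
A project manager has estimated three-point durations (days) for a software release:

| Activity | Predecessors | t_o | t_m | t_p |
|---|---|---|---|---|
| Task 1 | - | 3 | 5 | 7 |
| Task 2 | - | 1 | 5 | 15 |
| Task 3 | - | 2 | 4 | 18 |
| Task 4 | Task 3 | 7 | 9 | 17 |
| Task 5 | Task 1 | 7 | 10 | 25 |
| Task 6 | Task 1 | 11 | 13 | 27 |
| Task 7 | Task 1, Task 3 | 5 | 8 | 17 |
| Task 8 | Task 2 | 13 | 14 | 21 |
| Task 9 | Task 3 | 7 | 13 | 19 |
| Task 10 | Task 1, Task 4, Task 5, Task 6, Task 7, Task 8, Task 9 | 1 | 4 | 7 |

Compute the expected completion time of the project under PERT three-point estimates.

te_Task 1 = (3 + 4·5 + 7)/6 = 30/6 = 5
te_Task 2 = (1 + 4·5 + 15)/6 = 36/6 = 6
te_Task 3 = (2 + 4·4 + 18)/6 = 36/6 = 6
te_Task 4 = (7 + 4·9 + 17)/6 = 60/6 = 10
te_Task 5 = (7 + 4·10 + 25)/6 = 72/6 = 12
te_Task 6 = (11 + 4·13 + 27)/6 = 90/6 = 15
te_Task 7 = (5 + 4·8 + 17)/6 = 54/6 = 9
te_Task 8 = (13 + 4·14 + 21)/6 = 90/6 = 15
te_Task 9 = (7 + 4·13 + 19)/6 = 78/6 = 13
te_Task 10 = (1 + 4·4 + 7)/6 = 24/6 = 4

Forward pass:
ES_Task 1 = 0; EF_Task 1 = 5
ES_Task 2 = 0; EF_Task 2 = 6
ES_Task 3 = 0; EF_Task 3 = 6
ES_Task 4 = 6; EF_Task 4 = 6+10 = 16
ES_Task 5 = 5; EF_Task 5 = 5+12 = 17
ES_Task 6 = 5; EF_Task 6 = 5+15 = 20
ES_Task 7 = max(EF_Task 1=5, EF_Task 3=6) = 6; EF_Task 7 = 6+9 = 15
ES_Task 8 = 6; EF_Task 8 = 6+15 = 21
ES_Task 9 = 6; EF_Task 9 = 6+13 = 19
ES_Task 10 = max(EF_Task 1=5, EF_Task 4=16, EF_Task 5=17, EF_Task 6=20, EF_Task 7=15, EF_Task 8=21, EF_Task 9=19) = 21; EF_Task 10 = 21+4 = 25
Expected project duration μ = 25 days. Critical path: Task 2 → Task 8 → Task 10.

25 days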